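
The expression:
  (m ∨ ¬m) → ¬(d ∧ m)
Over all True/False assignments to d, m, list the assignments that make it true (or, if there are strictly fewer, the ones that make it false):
is false only for:
  d=True, m=True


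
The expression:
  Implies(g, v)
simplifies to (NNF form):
v | ~g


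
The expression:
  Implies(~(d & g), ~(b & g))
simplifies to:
d | ~b | ~g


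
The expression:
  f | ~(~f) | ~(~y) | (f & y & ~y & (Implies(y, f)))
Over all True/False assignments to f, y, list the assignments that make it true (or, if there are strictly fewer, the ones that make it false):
is false only for:
  f=False, y=False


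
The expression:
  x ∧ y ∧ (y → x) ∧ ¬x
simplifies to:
False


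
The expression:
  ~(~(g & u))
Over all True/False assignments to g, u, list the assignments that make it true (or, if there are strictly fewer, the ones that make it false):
is true only for:
  g=True, u=True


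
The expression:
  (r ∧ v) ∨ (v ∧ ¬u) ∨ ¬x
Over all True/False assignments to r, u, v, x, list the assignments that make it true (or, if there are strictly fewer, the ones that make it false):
is false only for:
  r=False, u=False, v=False, x=True;
  r=False, u=True, v=False, x=True;
  r=False, u=True, v=True, x=True;
  r=True, u=False, v=False, x=True;
  r=True, u=True, v=False, x=True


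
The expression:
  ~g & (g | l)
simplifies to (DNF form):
l & ~g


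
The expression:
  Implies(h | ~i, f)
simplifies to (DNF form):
f | (i & ~h)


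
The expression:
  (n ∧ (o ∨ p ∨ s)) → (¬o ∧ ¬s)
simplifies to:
(¬o ∧ ¬s) ∨ ¬n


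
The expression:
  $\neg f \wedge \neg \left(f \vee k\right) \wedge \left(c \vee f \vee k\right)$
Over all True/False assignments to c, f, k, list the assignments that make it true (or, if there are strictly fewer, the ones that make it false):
is true only for:
  c=True, f=False, k=False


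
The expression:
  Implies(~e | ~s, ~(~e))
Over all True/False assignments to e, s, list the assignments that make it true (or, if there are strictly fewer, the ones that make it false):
is true only for:
  e=True, s=False;
  e=True, s=True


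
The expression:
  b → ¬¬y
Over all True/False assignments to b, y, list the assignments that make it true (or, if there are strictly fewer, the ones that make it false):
is false only for:
  b=True, y=False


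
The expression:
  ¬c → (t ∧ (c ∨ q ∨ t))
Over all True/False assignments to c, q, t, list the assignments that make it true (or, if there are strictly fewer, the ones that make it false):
is false only for:
  c=False, q=False, t=False;
  c=False, q=True, t=False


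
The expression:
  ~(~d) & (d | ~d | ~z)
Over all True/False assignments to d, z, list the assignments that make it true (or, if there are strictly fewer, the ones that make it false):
is true only for:
  d=True, z=False;
  d=True, z=True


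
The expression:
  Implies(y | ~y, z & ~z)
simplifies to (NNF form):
False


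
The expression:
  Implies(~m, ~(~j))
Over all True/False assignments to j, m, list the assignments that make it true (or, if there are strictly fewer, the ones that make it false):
is false only for:
  j=False, m=False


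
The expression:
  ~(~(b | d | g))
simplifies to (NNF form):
b | d | g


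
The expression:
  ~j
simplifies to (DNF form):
~j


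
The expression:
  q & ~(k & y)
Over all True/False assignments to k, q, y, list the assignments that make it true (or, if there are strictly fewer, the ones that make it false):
is true only for:
  k=False, q=True, y=False;
  k=False, q=True, y=True;
  k=True, q=True, y=False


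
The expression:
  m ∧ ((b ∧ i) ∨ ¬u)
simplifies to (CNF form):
m ∧ (b ∨ ¬u) ∧ (i ∨ ¬u)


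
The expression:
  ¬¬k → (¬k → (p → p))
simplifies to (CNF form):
True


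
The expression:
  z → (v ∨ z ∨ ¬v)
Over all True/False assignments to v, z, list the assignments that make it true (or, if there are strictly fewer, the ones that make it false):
is always true.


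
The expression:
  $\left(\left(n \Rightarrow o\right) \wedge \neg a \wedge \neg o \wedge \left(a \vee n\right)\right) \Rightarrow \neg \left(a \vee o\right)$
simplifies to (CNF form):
$\text{True}$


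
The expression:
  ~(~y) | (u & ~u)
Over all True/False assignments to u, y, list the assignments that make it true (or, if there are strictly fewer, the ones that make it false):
is true only for:
  u=False, y=True;
  u=True, y=True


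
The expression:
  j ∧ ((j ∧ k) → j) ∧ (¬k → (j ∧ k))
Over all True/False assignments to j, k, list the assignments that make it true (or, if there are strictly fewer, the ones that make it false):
is true only for:
  j=True, k=True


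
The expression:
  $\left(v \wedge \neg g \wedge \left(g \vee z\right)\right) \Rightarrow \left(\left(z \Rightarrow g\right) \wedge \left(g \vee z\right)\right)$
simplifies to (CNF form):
$g \vee \neg v \vee \neg z$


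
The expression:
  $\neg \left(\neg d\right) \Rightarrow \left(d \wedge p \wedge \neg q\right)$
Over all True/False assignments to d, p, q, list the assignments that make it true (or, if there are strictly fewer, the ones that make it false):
is false only for:
  d=True, p=False, q=False;
  d=True, p=False, q=True;
  d=True, p=True, q=True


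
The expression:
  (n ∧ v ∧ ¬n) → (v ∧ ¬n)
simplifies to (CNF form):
True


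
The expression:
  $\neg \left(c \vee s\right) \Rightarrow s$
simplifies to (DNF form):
$c \vee s$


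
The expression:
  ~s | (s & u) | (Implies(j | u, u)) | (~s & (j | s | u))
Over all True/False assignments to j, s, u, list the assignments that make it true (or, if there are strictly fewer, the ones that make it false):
is false only for:
  j=True, s=True, u=False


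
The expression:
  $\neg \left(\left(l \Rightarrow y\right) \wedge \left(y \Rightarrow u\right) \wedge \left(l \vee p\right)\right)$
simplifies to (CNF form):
$\left(l \vee y \vee \neg p\right) \wedge \left(l \vee \neg p \vee \neg u\right) \wedge \left(\neg l \vee \neg u \vee \neg y\right)$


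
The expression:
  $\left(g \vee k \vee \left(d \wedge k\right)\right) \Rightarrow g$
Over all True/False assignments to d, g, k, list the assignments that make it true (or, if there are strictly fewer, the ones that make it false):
is false only for:
  d=False, g=False, k=True;
  d=True, g=False, k=True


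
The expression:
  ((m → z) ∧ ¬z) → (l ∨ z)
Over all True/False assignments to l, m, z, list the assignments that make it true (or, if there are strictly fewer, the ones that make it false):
is false only for:
  l=False, m=False, z=False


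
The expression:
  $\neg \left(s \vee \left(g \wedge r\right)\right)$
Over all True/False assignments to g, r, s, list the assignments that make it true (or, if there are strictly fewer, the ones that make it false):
is true only for:
  g=False, r=False, s=False;
  g=False, r=True, s=False;
  g=True, r=False, s=False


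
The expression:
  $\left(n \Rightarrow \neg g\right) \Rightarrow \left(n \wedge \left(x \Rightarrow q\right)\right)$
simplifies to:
$n \wedge \left(g \vee q \vee \neg x\right)$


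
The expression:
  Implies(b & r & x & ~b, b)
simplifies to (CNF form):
True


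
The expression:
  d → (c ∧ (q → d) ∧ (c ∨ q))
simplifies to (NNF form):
c ∨ ¬d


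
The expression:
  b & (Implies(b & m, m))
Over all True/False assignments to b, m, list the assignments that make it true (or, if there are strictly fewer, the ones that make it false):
is true only for:
  b=True, m=False;
  b=True, m=True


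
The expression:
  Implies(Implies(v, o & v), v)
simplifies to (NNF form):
v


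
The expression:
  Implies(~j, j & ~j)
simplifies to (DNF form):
j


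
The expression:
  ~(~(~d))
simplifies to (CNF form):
~d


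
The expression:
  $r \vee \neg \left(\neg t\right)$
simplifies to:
$r \vee t$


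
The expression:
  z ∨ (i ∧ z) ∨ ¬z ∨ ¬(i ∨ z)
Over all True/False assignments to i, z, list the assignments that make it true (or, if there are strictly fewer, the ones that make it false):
is always true.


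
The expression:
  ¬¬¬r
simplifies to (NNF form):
¬r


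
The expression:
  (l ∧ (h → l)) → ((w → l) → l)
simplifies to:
True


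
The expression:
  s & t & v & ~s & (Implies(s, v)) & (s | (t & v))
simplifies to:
False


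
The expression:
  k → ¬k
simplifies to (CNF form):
¬k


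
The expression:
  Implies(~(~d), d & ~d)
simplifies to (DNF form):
~d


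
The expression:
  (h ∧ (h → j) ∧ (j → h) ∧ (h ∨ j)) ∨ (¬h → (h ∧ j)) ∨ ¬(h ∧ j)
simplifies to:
True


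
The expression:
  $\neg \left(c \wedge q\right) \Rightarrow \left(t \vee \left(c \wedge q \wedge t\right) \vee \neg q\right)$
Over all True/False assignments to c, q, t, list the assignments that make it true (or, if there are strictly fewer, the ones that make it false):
is false only for:
  c=False, q=True, t=False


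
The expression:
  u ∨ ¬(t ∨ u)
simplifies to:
u ∨ ¬t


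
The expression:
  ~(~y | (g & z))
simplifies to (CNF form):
y & (~g | ~z)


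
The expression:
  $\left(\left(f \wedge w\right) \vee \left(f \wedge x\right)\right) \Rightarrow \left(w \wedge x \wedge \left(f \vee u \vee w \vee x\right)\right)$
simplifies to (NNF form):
$\left(w \wedge x\right) \vee \left(\neg w \wedge \neg x\right) \vee \neg f$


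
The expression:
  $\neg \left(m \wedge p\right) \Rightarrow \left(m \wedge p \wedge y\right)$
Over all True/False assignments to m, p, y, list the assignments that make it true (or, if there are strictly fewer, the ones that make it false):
is true only for:
  m=True, p=True, y=False;
  m=True, p=True, y=True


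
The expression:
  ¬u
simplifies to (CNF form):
¬u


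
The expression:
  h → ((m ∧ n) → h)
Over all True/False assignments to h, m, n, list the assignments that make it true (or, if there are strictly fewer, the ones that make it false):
is always true.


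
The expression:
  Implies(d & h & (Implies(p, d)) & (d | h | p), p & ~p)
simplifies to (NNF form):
~d | ~h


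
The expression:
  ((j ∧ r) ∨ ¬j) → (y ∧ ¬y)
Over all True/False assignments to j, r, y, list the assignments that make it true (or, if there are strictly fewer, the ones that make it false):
is true only for:
  j=True, r=False, y=False;
  j=True, r=False, y=True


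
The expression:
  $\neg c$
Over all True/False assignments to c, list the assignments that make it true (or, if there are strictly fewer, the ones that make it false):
is true only for:
  c=False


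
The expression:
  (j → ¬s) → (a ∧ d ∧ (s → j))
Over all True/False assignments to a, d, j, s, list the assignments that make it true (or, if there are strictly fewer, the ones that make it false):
is true only for:
  a=False, d=False, j=True, s=True;
  a=False, d=True, j=True, s=True;
  a=True, d=False, j=True, s=True;
  a=True, d=True, j=False, s=False;
  a=True, d=True, j=True, s=False;
  a=True, d=True, j=True, s=True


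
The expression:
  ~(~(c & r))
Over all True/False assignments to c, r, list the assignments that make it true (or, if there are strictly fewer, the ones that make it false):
is true only for:
  c=True, r=True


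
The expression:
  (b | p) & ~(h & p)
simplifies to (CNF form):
(b | p) & (~h | ~p)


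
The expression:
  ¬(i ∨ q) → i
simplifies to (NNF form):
i ∨ q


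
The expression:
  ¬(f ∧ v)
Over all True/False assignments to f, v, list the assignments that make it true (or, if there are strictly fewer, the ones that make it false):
is false only for:
  f=True, v=True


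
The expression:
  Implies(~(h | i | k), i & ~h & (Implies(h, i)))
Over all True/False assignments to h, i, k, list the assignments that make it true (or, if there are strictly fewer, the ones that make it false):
is false only for:
  h=False, i=False, k=False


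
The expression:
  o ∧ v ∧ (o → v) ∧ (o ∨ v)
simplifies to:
o ∧ v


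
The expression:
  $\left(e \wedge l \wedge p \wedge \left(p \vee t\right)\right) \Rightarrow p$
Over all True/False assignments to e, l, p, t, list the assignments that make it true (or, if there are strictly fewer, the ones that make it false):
is always true.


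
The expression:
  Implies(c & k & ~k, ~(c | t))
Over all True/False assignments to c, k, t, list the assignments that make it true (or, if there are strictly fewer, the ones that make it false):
is always true.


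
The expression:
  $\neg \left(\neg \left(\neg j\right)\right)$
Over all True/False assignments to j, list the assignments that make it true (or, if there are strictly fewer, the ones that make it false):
is true only for:
  j=False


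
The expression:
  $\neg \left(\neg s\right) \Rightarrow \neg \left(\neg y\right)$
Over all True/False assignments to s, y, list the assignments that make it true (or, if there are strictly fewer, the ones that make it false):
is false only for:
  s=True, y=False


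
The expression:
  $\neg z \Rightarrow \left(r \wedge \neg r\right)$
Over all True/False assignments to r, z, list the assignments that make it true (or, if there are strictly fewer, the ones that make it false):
is true only for:
  r=False, z=True;
  r=True, z=True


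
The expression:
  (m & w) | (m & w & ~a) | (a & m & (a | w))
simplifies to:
m & (a | w)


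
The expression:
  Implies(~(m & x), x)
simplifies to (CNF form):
x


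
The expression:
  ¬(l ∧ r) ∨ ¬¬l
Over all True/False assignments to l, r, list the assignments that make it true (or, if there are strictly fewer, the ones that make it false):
is always true.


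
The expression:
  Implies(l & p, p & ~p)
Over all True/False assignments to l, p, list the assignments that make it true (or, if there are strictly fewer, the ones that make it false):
is false only for:
  l=True, p=True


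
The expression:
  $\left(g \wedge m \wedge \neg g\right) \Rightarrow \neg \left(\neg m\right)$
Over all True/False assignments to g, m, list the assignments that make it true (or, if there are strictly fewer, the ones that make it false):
is always true.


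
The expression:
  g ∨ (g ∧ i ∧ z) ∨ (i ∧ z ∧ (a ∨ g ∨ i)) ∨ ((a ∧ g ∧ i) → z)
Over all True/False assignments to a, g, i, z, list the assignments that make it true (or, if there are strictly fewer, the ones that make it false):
is always true.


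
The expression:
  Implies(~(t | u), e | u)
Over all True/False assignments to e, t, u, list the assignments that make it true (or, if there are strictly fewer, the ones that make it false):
is false only for:
  e=False, t=False, u=False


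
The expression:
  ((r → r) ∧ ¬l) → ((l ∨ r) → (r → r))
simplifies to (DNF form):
True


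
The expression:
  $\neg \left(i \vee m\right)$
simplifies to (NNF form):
$\neg i \wedge \neg m$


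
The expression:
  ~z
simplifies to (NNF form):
~z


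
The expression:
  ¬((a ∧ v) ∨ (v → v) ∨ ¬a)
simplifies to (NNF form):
False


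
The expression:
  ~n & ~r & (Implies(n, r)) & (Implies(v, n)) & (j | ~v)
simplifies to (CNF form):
~n & ~r & ~v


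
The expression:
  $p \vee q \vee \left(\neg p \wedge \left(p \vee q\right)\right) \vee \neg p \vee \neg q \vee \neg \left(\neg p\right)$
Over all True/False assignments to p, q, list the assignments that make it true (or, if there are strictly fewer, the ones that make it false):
is always true.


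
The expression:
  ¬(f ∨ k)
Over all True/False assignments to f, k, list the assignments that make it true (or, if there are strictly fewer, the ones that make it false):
is true only for:
  f=False, k=False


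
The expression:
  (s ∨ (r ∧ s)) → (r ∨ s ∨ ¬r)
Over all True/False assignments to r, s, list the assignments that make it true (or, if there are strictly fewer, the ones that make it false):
is always true.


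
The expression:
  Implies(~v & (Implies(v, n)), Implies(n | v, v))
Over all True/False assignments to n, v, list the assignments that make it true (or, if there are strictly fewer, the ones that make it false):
is false only for:
  n=True, v=False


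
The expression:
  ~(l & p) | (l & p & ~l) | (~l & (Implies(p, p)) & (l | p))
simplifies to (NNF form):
~l | ~p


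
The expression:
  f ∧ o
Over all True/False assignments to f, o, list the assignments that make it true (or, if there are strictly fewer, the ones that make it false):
is true only for:
  f=True, o=True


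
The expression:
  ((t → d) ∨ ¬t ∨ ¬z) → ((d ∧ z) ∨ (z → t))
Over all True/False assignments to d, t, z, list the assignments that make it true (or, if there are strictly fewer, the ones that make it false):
is false only for:
  d=False, t=False, z=True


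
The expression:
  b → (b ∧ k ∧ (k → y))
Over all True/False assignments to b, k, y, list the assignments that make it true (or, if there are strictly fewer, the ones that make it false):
is false only for:
  b=True, k=False, y=False;
  b=True, k=False, y=True;
  b=True, k=True, y=False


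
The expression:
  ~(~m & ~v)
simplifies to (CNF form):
m | v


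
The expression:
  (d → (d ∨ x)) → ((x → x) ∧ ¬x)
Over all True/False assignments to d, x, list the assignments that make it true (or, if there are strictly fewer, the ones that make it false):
is true only for:
  d=False, x=False;
  d=True, x=False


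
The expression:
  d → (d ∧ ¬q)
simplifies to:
¬d ∨ ¬q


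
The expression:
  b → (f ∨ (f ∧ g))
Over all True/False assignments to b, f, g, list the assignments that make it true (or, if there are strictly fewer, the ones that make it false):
is false only for:
  b=True, f=False, g=False;
  b=True, f=False, g=True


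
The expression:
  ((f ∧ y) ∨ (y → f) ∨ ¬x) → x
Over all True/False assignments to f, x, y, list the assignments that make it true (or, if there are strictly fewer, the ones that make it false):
is true only for:
  f=False, x=True, y=False;
  f=False, x=True, y=True;
  f=True, x=True, y=False;
  f=True, x=True, y=True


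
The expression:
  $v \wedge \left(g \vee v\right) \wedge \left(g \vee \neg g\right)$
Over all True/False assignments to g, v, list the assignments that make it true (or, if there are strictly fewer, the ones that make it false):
is true only for:
  g=False, v=True;
  g=True, v=True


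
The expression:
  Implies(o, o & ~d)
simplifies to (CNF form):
~d | ~o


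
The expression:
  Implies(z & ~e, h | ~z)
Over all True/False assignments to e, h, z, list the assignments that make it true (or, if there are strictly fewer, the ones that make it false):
is false only for:
  e=False, h=False, z=True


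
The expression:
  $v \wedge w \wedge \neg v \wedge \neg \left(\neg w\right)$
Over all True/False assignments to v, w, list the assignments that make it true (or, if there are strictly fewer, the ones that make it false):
is never true.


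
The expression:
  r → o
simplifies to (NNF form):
o ∨ ¬r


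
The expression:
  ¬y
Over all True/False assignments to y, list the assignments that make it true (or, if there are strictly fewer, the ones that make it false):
is true only for:
  y=False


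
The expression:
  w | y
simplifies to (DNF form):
w | y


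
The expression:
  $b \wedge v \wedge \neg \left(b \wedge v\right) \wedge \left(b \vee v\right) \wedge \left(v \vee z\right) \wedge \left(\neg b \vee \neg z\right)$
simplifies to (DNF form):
$\text{False}$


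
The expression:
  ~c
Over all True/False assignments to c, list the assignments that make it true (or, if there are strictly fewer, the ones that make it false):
is true only for:
  c=False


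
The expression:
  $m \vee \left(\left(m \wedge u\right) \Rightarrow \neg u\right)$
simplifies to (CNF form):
$\text{True}$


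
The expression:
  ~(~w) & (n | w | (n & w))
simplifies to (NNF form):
w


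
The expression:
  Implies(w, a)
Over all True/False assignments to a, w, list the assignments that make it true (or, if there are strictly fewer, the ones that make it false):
is false only for:
  a=False, w=True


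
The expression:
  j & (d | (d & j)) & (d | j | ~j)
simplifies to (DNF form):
d & j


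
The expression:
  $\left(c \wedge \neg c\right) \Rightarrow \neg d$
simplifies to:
$\text{True}$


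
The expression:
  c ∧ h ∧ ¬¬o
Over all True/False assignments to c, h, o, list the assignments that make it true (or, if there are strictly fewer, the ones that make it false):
is true only for:
  c=True, h=True, o=True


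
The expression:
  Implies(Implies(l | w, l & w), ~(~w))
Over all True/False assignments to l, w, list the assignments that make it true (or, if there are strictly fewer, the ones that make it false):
is false only for:
  l=False, w=False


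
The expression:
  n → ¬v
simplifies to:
¬n ∨ ¬v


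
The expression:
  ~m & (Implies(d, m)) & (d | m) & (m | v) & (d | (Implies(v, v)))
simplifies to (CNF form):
False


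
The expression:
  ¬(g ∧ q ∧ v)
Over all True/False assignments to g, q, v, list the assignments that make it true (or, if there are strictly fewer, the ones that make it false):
is false only for:
  g=True, q=True, v=True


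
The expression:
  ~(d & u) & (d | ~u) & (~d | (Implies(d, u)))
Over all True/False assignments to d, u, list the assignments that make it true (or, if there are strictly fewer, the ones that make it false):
is true only for:
  d=False, u=False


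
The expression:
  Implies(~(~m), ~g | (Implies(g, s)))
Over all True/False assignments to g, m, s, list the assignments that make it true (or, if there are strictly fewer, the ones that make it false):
is false only for:
  g=True, m=True, s=False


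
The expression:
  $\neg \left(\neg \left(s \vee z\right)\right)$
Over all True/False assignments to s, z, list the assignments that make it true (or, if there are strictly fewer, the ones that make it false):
is false only for:
  s=False, z=False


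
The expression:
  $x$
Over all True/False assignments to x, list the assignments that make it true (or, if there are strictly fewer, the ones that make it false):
is true only for:
  x=True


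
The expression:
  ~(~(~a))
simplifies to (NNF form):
~a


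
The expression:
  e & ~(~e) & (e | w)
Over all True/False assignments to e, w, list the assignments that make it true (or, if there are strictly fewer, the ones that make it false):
is true only for:
  e=True, w=False;
  e=True, w=True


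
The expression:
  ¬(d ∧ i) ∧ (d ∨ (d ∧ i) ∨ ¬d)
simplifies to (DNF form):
¬d ∨ ¬i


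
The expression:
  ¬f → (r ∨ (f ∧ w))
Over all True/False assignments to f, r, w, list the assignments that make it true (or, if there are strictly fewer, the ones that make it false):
is false only for:
  f=False, r=False, w=False;
  f=False, r=False, w=True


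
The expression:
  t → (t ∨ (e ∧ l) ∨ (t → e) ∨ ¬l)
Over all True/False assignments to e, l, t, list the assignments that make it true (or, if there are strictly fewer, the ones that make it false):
is always true.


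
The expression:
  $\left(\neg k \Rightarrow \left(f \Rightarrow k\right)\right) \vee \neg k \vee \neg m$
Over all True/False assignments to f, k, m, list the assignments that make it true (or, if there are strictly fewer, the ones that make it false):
is always true.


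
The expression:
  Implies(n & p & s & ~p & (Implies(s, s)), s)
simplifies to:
True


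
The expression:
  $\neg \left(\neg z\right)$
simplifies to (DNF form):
$z$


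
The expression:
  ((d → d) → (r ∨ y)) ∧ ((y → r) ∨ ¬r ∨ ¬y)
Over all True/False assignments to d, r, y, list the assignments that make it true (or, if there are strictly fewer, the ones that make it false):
is false only for:
  d=False, r=False, y=False;
  d=True, r=False, y=False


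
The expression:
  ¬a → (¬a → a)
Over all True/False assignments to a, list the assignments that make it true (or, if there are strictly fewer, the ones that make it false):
is true only for:
  a=True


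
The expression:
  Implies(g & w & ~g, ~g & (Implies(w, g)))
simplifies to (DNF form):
True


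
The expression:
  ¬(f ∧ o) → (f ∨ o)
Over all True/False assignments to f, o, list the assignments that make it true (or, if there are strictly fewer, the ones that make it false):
is false only for:
  f=False, o=False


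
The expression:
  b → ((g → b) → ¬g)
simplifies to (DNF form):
¬b ∨ ¬g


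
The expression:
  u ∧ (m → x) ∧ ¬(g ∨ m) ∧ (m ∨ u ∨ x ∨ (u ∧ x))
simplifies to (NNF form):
u ∧ ¬g ∧ ¬m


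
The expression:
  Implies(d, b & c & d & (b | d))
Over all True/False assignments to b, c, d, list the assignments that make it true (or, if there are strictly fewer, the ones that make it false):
is false only for:
  b=False, c=False, d=True;
  b=False, c=True, d=True;
  b=True, c=False, d=True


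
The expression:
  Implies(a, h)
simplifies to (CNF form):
h | ~a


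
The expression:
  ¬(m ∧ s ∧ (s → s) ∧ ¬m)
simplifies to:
True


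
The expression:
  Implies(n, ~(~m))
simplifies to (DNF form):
m | ~n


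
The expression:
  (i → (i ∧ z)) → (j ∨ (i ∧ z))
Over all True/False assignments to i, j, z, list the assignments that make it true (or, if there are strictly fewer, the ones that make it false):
is false only for:
  i=False, j=False, z=False;
  i=False, j=False, z=True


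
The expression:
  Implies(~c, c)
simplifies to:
c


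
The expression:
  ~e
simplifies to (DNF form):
~e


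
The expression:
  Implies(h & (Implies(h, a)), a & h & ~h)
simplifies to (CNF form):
~a | ~h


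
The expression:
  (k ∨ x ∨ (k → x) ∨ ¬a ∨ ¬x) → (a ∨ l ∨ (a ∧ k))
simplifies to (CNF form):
a ∨ l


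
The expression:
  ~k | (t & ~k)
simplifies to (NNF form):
~k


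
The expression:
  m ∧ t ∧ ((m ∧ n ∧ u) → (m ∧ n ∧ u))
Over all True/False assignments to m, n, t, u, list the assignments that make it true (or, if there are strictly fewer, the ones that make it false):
is true only for:
  m=True, n=False, t=True, u=False;
  m=True, n=False, t=True, u=True;
  m=True, n=True, t=True, u=False;
  m=True, n=True, t=True, u=True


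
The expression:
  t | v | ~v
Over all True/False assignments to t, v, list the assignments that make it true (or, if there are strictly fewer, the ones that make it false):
is always true.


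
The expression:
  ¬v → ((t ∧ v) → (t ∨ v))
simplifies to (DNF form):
True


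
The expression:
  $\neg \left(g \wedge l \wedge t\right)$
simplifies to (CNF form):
$\neg g \vee \neg l \vee \neg t$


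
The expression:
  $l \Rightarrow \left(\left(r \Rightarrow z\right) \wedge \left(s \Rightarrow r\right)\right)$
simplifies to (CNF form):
$\left(r \vee \neg l \vee \neg s\right) \wedge \left(z \vee \neg l \vee \neg r\right)$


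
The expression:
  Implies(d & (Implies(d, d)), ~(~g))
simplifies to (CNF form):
g | ~d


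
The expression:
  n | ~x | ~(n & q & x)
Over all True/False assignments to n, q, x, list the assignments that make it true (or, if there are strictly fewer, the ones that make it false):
is always true.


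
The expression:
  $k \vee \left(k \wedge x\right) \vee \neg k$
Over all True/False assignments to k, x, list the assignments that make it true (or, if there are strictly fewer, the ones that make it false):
is always true.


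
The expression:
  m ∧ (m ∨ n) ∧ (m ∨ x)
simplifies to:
m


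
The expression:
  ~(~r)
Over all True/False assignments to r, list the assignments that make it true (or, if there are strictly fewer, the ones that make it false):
is true only for:
  r=True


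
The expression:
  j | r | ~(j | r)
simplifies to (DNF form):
True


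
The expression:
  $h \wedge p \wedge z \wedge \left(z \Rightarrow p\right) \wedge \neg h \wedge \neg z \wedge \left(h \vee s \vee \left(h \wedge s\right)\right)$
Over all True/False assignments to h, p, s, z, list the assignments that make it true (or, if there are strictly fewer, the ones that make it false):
is never true.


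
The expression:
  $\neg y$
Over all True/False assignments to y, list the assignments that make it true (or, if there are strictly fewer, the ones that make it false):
is true only for:
  y=False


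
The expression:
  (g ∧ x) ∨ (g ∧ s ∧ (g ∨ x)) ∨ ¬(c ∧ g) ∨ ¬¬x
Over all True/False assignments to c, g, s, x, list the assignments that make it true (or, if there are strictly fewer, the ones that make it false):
is false only for:
  c=True, g=True, s=False, x=False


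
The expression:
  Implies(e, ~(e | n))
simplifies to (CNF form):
~e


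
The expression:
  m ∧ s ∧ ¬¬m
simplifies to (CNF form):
m ∧ s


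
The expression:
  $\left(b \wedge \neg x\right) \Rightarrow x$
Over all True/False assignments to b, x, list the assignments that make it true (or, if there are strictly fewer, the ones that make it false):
is false only for:
  b=True, x=False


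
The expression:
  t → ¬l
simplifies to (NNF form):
¬l ∨ ¬t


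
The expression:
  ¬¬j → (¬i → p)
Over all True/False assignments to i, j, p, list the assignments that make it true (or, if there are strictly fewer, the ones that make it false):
is false only for:
  i=False, j=True, p=False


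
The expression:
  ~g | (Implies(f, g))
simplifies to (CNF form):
True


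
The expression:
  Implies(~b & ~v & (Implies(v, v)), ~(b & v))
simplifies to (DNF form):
True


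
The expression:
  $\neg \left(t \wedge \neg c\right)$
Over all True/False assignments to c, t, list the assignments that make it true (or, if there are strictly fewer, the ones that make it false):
is false only for:
  c=False, t=True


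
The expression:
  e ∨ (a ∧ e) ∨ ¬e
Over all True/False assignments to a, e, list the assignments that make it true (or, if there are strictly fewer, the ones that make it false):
is always true.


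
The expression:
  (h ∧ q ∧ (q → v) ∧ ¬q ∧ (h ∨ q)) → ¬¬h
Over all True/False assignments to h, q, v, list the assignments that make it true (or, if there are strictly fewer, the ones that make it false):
is always true.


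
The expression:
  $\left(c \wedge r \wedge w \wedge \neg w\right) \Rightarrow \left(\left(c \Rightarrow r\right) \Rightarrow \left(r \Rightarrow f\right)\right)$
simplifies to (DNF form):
$\text{True}$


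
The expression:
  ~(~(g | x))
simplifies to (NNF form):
g | x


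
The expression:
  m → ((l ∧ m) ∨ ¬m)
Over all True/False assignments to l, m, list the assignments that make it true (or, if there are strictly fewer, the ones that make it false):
is false only for:
  l=False, m=True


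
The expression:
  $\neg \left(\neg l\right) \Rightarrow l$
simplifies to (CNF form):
$\text{True}$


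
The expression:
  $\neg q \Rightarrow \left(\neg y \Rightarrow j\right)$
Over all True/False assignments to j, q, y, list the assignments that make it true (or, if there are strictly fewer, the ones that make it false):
is false only for:
  j=False, q=False, y=False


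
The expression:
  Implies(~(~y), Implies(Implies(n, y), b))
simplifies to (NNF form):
b | ~y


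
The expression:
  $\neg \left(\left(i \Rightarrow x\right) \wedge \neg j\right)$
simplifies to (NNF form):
$j \vee \left(i \wedge \neg x\right)$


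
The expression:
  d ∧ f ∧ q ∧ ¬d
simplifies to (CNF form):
False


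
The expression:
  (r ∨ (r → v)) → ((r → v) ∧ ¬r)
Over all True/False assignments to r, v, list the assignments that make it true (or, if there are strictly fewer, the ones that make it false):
is true only for:
  r=False, v=False;
  r=False, v=True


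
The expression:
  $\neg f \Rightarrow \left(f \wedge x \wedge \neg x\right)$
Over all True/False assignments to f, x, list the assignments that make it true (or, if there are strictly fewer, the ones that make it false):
is true only for:
  f=True, x=False;
  f=True, x=True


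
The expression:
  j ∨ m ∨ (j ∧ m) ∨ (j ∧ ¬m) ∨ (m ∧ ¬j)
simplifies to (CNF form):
j ∨ m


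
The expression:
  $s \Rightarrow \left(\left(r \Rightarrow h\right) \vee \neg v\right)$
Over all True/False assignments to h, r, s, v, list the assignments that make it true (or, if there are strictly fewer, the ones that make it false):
is false only for:
  h=False, r=True, s=True, v=True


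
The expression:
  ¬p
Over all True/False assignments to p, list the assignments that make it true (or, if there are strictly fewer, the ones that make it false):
is true only for:
  p=False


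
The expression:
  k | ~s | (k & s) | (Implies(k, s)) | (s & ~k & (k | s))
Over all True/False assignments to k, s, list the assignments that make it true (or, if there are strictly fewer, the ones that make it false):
is always true.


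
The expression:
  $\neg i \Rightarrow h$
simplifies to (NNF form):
$h \vee i$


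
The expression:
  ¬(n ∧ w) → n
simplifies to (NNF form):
n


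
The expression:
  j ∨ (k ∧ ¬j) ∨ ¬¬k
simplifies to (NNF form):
j ∨ k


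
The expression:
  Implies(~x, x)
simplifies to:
x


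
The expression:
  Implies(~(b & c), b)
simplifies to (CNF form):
b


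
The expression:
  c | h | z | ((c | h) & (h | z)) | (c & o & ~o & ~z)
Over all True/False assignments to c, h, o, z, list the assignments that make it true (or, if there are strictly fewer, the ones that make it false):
is false only for:
  c=False, h=False, o=False, z=False;
  c=False, h=False, o=True, z=False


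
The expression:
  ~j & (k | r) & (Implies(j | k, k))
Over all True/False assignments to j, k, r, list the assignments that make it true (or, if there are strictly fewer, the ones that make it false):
is true only for:
  j=False, k=False, r=True;
  j=False, k=True, r=False;
  j=False, k=True, r=True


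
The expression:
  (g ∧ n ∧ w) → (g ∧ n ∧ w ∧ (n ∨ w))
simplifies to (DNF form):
True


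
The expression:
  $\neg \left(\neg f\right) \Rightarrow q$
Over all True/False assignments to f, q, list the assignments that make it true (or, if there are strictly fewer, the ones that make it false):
is false only for:
  f=True, q=False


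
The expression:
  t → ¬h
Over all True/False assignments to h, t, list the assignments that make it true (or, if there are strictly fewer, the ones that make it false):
is false only for:
  h=True, t=True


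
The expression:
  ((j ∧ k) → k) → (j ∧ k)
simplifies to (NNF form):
j ∧ k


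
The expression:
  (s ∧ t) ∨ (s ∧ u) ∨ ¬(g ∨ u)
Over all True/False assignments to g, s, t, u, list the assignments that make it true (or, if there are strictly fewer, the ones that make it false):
is false only for:
  g=False, s=False, t=False, u=True;
  g=False, s=False, t=True, u=True;
  g=True, s=False, t=False, u=False;
  g=True, s=False, t=False, u=True;
  g=True, s=False, t=True, u=False;
  g=True, s=False, t=True, u=True;
  g=True, s=True, t=False, u=False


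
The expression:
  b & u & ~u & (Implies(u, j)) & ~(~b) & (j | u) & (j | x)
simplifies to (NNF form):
False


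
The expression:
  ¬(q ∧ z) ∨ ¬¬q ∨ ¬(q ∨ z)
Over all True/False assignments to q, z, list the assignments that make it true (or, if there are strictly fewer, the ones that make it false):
is always true.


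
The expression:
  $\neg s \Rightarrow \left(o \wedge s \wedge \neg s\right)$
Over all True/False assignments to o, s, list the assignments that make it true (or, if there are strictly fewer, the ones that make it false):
is true only for:
  o=False, s=True;
  o=True, s=True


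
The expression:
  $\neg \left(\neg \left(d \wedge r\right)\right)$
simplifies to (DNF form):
$d \wedge r$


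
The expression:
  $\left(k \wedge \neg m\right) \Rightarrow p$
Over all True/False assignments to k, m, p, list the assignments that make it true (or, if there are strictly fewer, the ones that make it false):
is false only for:
  k=True, m=False, p=False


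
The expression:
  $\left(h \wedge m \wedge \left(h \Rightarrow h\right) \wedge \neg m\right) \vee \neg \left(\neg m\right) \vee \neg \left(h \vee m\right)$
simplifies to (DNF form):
$m \vee \neg h$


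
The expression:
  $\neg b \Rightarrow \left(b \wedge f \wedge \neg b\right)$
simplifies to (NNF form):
$b$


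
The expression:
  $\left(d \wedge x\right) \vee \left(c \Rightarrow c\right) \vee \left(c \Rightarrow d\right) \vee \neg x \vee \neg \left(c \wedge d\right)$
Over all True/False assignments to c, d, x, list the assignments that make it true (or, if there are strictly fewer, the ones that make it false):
is always true.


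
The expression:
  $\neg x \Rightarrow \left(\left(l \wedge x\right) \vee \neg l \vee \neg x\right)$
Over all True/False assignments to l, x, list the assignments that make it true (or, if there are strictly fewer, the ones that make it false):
is always true.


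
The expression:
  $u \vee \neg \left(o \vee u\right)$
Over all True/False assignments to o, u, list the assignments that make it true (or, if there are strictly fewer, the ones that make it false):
is false only for:
  o=True, u=False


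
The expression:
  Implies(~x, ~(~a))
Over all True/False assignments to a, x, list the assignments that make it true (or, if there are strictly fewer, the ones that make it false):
is false only for:
  a=False, x=False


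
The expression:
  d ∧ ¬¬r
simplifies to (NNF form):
d ∧ r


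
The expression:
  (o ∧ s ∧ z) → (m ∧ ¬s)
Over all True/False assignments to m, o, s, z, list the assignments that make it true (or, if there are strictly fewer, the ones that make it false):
is false only for:
  m=False, o=True, s=True, z=True;
  m=True, o=True, s=True, z=True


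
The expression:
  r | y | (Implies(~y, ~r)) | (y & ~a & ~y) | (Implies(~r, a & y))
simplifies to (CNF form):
True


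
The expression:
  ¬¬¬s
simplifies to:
¬s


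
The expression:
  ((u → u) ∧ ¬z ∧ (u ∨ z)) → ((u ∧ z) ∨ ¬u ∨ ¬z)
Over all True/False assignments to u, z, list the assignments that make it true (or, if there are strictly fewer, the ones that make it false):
is always true.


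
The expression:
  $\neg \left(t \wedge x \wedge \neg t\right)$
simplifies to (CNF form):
$\text{True}$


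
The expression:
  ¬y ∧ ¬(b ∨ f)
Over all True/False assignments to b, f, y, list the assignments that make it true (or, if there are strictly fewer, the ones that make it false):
is true only for:
  b=False, f=False, y=False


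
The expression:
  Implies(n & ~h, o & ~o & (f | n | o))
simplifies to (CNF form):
h | ~n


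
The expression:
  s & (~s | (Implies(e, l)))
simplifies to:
s & (l | ~e)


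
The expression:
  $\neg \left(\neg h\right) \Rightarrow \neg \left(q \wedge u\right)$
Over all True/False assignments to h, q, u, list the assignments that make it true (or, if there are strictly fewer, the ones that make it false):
is false only for:
  h=True, q=True, u=True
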